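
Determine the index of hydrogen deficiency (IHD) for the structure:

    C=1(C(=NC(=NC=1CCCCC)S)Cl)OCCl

Molecular formula from the SMILES: C10H14Cl2N2OS.
DoU = (2C + 2 + N − H − X)/2 = (2·10 + 2 + 2 − 14 − 2)/2 = 8/2 = 4.
(Structurally: 1 ring(s) + 3 π bond(s) = 4.)

4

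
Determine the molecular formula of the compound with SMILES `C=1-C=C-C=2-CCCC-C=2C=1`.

Heavy atoms from the SMILES: 10 C.
Implicit hydrogens by atom environment:
  4 × C: 2 H each → 8
  4 × C (aromatic): 1 H each → 4
  2 × C (aromatic): no H
  Total hydrogens = 12.
Molecular formula: C10H12

C10H12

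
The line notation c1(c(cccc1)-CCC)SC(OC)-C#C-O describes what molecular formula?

C13H16O2S

Heavy atoms from the SMILES: 13 C, 2 O, 1 S.
Implicit hydrogens by atom environment:
  4 × C (aromatic): 1 H each → 4
  2 × C: 3 H each → 6
  2 × C: 2 H each → 4
  2 × C: no H
  2 × C (aromatic): no H
  1 × C: 1 H
  1 × O: 1 H
  1 × O: no H
  1 × S: no H
  Total hydrogens = 16.
Molecular formula: C13H16O2S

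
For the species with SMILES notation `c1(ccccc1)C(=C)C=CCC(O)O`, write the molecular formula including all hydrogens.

C12H14O2

Heavy atoms from the SMILES: 12 C, 2 O.
Implicit hydrogens by atom environment:
  5 × C (aromatic): 1 H each → 5
  3 × C: 1 H each → 3
  2 × C: 2 H each → 4
  2 × O: 1 H each → 2
  1 × C: no H
  1 × C (aromatic): no H
  Total hydrogens = 14.
Molecular formula: C12H14O2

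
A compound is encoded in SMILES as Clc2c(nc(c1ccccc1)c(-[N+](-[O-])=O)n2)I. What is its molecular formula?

Heavy atoms from the SMILES: 10 C, 1 Cl, 1 I, 3 N, 2 O.
Implicit hydrogens by atom environment:
  5 × C (aromatic): 1 H each → 5
  5 × C (aromatic): no H
  2 × N (aromatic): no H
  1 × Cl: no H
  1 × I: no H
  1 × N (charge +1): no H
  1 × O: no H
  1 × O (charge -1): no H
  Total hydrogens = 5.
Molecular formula: C10H5ClIN3O2

C10H5ClIN3O2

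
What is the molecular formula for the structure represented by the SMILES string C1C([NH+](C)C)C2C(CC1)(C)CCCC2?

C13H26N+

Heavy atoms from the SMILES: 13 C, 1 N.
Implicit hydrogens by atom environment:
  7 × C: 2 H each → 14
  3 × C: 3 H each → 9
  2 × C: 1 H each → 2
  1 × C: no H
  1 × N (charge +1): 1 H
  Total hydrogens = 26.
Net charge +1.
Molecular formula: C13H26N+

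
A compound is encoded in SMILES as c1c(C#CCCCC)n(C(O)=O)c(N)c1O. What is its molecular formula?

C11H14N2O3

Heavy atoms from the SMILES: 11 C, 2 N, 3 O.
Implicit hydrogens by atom environment:
  3 × C: 2 H each → 6
  3 × C (aromatic): no H
  3 × C: no H
  2 × O: 1 H each → 2
  1 × C: 3 H
  1 × C (aromatic): 1 H
  1 × N: 2 H
  1 × N (aromatic): no H
  1 × O: no H
  Total hydrogens = 14.
Molecular formula: C11H14N2O3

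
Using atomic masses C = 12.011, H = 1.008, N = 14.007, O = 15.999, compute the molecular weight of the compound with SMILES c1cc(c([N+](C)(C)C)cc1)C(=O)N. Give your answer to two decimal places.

Molecular formula: C10H15N2O+.
M = 10×12.011 + 15×1.008 + 2×14.007 + 1×15.999 = 179.24 g/mol.

179.24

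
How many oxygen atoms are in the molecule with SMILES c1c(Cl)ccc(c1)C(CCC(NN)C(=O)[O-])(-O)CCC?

The symbol for oxygen appears 3 times in the SMILES.

3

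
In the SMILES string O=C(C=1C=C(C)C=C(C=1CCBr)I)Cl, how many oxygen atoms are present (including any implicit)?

The symbol for oxygen appears 1 time in the SMILES.

1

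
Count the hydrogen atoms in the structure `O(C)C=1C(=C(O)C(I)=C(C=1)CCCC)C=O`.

Hydrogens are implicit in SMILES; fill each atom to its normal valence:
  5 × C (aromatic): no H
  3 × C: 2 H each → 6
  2 × C: 3 H each → 6
  2 × O: no H
  1 × C (aromatic): 1 H
  1 × C: 1 H
  1 × I: no H
  1 × O: 1 H
  Total hydrogens = 15.

15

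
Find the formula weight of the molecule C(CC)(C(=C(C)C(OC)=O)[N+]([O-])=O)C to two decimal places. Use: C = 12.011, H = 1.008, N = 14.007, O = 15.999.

Molecular formula: C9H15NO4.
M = 9×12.011 + 15×1.008 + 1×14.007 + 4×15.999 = 201.22 g/mol.

201.22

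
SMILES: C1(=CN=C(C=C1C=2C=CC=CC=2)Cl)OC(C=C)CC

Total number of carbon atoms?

The symbol for carbon appears 16 times in the SMILES. (Cl is a single chlorine, not C + l.)

16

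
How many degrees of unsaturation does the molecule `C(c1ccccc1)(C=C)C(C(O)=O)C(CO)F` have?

6

Molecular formula from the SMILES: C13H15FO3.
DoU = (2C + 2 + N − H − X)/2 = (2·13 + 2 + 0 − 15 − 1)/2 = 12/2 = 6.
(Structurally: 1 ring(s) + 5 π bond(s) = 6.)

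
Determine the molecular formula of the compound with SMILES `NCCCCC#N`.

Heavy atoms from the SMILES: 5 C, 2 N.
Implicit hydrogens by atom environment:
  4 × C: 2 H each → 8
  1 × C: no H
  1 × N: 2 H
  1 × N: no H
  Total hydrogens = 10.
Molecular formula: C5H10N2

C5H10N2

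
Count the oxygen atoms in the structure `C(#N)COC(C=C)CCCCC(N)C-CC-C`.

1

The symbol for oxygen appears 1 time in the SMILES.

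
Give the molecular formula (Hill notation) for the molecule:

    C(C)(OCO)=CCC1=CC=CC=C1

Heavy atoms from the SMILES: 11 C, 2 O.
Implicit hydrogens by atom environment:
  5 × C (aromatic): 1 H each → 5
  2 × C: 2 H each → 4
  1 × C: 3 H
  1 × C: 1 H
  1 × C: no H
  1 × C (aromatic): no H
  1 × O: 1 H
  1 × O: no H
  Total hydrogens = 14.
Molecular formula: C11H14O2

C11H14O2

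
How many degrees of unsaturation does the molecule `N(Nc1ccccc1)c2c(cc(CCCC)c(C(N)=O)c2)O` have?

9

Molecular formula from the SMILES: C17H21N3O2.
DoU = (2C + 2 + N − H − X)/2 = (2·17 + 2 + 3 − 21 − 0)/2 = 18/2 = 9.
(Structurally: 2 ring(s) + 7 π bond(s) = 9.)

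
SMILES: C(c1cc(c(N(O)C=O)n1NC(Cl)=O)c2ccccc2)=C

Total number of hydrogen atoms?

12

Hydrogens are implicit in SMILES; fill each atom to its normal valence:
  6 × C (aromatic): 1 H each → 6
  4 × C (aromatic): no H
  2 × C: 1 H each → 2
  2 × O: no H
  1 × C: 2 H
  1 × C: no H
  1 × Cl: no H
  1 × N: 1 H
  1 × N (aromatic): no H
  1 × N: no H
  1 × O: 1 H
  Total hydrogens = 12.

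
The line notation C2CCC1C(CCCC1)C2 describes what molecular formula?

C10H18

Heavy atoms from the SMILES: 10 C.
Implicit hydrogens by atom environment:
  8 × C: 2 H each → 16
  2 × C: 1 H each → 2
  Total hydrogens = 18.
Molecular formula: C10H18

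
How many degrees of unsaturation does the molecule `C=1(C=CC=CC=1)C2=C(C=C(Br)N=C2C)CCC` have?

Molecular formula from the SMILES: C15H16BrN.
DoU = (2C + 2 + N − H − X)/2 = (2·15 + 2 + 1 − 16 − 1)/2 = 16/2 = 8.
(Structurally: 2 ring(s) + 6 π bond(s) = 8.)

8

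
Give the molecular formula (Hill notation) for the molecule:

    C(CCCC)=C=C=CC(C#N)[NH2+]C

Heavy atoms from the SMILES: 11 C, 2 N.
Implicit hydrogens by atom environment:
  3 × C: 2 H each → 6
  3 × C: 1 H each → 3
  3 × C: no H
  2 × C: 3 H each → 6
  1 × N (charge +1): 2 H
  1 × N: no H
  Total hydrogens = 17.
Net charge +1.
Molecular formula: C11H17N2+

C11H17N2+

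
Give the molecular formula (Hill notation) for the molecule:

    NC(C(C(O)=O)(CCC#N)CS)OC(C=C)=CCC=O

Heavy atoms from the SMILES: 13 C, 2 N, 4 O, 1 S.
Implicit hydrogens by atom environment:
  5 × C: 2 H each → 10
  4 × C: 1 H each → 4
  4 × C: no H
  3 × O: no H
  1 × N: 2 H
  1 × N: no H
  1 × O: 1 H
  1 × S: 1 H
  Total hydrogens = 18.
Molecular formula: C13H18N2O4S

C13H18N2O4S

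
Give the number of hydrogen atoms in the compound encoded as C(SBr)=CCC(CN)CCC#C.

14

Hydrogens are implicit in SMILES; fill each atom to its normal valence:
  4 × C: 2 H each → 8
  4 × C: 1 H each → 4
  1 × Br: no H
  1 × C: no H
  1 × N: 2 H
  1 × S: no H
  Total hydrogens = 14.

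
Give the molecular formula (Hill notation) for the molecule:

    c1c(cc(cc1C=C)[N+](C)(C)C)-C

C12H18N+

Heavy atoms from the SMILES: 12 C, 1 N.
Implicit hydrogens by atom environment:
  4 × C: 3 H each → 12
  3 × C (aromatic): 1 H each → 3
  3 × C (aromatic): no H
  1 × C: 2 H
  1 × C: 1 H
  1 × N (charge +1): no H
  Total hydrogens = 18.
Net charge +1.
Molecular formula: C12H18N+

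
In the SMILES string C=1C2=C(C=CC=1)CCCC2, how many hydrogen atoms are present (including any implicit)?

12

Hydrogens are implicit in SMILES; fill each atom to its normal valence:
  4 × C: 2 H each → 8
  4 × C (aromatic): 1 H each → 4
  2 × C (aromatic): no H
  Total hydrogens = 12.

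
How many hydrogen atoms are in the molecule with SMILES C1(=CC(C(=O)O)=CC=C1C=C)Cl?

Hydrogens are implicit in SMILES; fill each atom to its normal valence:
  3 × C (aromatic): 1 H each → 3
  3 × C (aromatic): no H
  1 × C: 2 H
  1 × C: 1 H
  1 × C: no H
  1 × Cl: no H
  1 × O: 1 H
  1 × O: no H
  Total hydrogens = 7.

7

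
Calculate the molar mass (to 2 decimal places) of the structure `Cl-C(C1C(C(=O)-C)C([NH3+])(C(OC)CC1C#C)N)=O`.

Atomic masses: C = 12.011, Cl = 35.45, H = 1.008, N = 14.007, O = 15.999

273.74

Molecular formula: C12H18ClN2O3+.
M = 12×12.011 + 1×35.45 + 18×1.008 + 2×14.007 + 3×15.999 = 273.74 g/mol.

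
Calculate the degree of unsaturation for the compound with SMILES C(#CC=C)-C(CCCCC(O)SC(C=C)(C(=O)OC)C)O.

5

Molecular formula from the SMILES: C16H24O4S.
DoU = (2C + 2 + N − H − X)/2 = (2·16 + 2 + 0 − 24 − 0)/2 = 10/2 = 5.
(Structurally: 0 ring(s) + 5 π bond(s) = 5.)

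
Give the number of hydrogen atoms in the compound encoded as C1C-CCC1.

10

Hydrogens are implicit in SMILES; fill each atom to its normal valence:
  5 × C: 2 H each → 10
  Total hydrogens = 10.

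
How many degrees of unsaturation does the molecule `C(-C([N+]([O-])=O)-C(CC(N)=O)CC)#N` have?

Molecular formula from the SMILES: C7H11N3O3.
DoU = (2C + 2 + N − H − X)/2 = (2·7 + 2 + 3 − 11 − 0)/2 = 8/2 = 4.
(Structurally: 0 ring(s) + 4 π bond(s) = 4.)

4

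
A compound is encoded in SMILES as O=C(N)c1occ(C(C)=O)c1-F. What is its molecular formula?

C7H6FNO3

Heavy atoms from the SMILES: 7 C, 1 F, 1 N, 3 O.
Implicit hydrogens by atom environment:
  3 × C (aromatic): no H
  2 × C: no H
  2 × O: no H
  1 × C: 3 H
  1 × C (aromatic): 1 H
  1 × F: no H
  1 × N: 2 H
  1 × O (aromatic): no H
  Total hydrogens = 6.
Molecular formula: C7H6FNO3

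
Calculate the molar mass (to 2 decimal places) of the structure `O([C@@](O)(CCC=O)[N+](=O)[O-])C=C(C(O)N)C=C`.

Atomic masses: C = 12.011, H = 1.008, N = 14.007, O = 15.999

Molecular formula: C9H14N2O6.
M = 9×12.011 + 14×1.008 + 2×14.007 + 6×15.999 = 246.22 g/mol.

246.22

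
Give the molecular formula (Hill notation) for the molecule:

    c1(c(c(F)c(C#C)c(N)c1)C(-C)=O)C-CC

C13H14FNO

Heavy atoms from the SMILES: 13 C, 1 F, 1 N, 1 O.
Implicit hydrogens by atom environment:
  5 × C (aromatic): no H
  2 × C: 3 H each → 6
  2 × C: 2 H each → 4
  2 × C: no H
  1 × C (aromatic): 1 H
  1 × C: 1 H
  1 × F: no H
  1 × N: 2 H
  1 × O: no H
  Total hydrogens = 14.
Molecular formula: C13H14FNO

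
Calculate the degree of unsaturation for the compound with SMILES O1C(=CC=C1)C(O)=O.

4

Molecular formula from the SMILES: C5H4O3.
DoU = (2C + 2 + N − H − X)/2 = (2·5 + 2 + 0 − 4 − 0)/2 = 8/2 = 4.
(Structurally: 1 ring(s) + 3 π bond(s) = 4.)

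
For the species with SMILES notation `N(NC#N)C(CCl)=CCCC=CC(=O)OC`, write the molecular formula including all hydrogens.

Heavy atoms from the SMILES: 10 C, 1 Cl, 3 N, 2 O.
Implicit hydrogens by atom environment:
  3 × C: 2 H each → 6
  3 × C: 1 H each → 3
  3 × C: no H
  2 × N: 1 H each → 2
  2 × O: no H
  1 × C: 3 H
  1 × Cl: no H
  1 × N: no H
  Total hydrogens = 14.
Molecular formula: C10H14ClN3O2

C10H14ClN3O2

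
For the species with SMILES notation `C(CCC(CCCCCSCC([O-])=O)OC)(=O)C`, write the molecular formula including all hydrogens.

Heavy atoms from the SMILES: 13 C, 4 O, 1 S.
Implicit hydrogens by atom environment:
  8 × C: 2 H each → 16
  3 × O: no H
  2 × C: 3 H each → 6
  2 × C: no H
  1 × C: 1 H
  1 × O (charge -1): no H
  1 × S: no H
  Total hydrogens = 23.
Net charge -1.
Molecular formula: C13H23O4S-

C13H23O4S-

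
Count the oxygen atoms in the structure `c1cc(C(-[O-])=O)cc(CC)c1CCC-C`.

2

The symbol for oxygen appears 2 times in the SMILES.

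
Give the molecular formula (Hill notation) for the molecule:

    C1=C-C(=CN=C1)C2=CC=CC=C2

Heavy atoms from the SMILES: 11 C, 1 N.
Implicit hydrogens by atom environment:
  9 × C (aromatic): 1 H each → 9
  2 × C (aromatic): no H
  1 × N (aromatic): no H
  Total hydrogens = 9.
Molecular formula: C11H9N

C11H9N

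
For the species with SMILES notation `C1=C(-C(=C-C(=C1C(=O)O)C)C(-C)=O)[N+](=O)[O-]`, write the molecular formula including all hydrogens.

Heavy atoms from the SMILES: 10 C, 1 N, 5 O.
Implicit hydrogens by atom environment:
  4 × C (aromatic): no H
  3 × O: no H
  2 × C: 3 H each → 6
  2 × C (aromatic): 1 H each → 2
  2 × C: no H
  1 × N (charge +1): no H
  1 × O: 1 H
  1 × O (charge -1): no H
  Total hydrogens = 9.
Molecular formula: C10H9NO5

C10H9NO5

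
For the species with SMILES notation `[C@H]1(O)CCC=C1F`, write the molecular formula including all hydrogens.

Heavy atoms from the SMILES: 5 C, 1 F, 1 O.
Implicit hydrogens by atom environment:
  2 × C: 2 H each → 4
  2 × C: 1 H each → 2
  1 × C: no H
  1 × F: no H
  1 × O: 1 H
  Total hydrogens = 7.
Molecular formula: C5H7FO

C5H7FO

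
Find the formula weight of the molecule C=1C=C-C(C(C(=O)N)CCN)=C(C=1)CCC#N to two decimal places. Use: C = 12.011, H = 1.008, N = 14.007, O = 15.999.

Molecular formula: C13H17N3O.
M = 13×12.011 + 17×1.008 + 3×14.007 + 1×15.999 = 231.30 g/mol.

231.30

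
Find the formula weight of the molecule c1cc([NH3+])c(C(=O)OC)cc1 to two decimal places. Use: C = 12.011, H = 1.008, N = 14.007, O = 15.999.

Molecular formula: C8H10NO2+.
M = 8×12.011 + 10×1.008 + 1×14.007 + 2×15.999 = 152.17 g/mol.

152.17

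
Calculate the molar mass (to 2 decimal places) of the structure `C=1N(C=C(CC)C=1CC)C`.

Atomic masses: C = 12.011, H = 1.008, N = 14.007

137.23

Molecular formula: C9H15N.
M = 9×12.011 + 15×1.008 + 1×14.007 = 137.23 g/mol.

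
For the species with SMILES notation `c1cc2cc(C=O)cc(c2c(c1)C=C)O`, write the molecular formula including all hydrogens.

C13H10O2

Heavy atoms from the SMILES: 13 C, 2 O.
Implicit hydrogens by atom environment:
  5 × C (aromatic): 1 H each → 5
  5 × C (aromatic): no H
  2 × C: 1 H each → 2
  1 × C: 2 H
  1 × O: 1 H
  1 × O: no H
  Total hydrogens = 10.
Molecular formula: C13H10O2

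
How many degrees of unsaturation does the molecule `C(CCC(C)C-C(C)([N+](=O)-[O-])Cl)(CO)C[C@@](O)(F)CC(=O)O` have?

Molecular formula from the SMILES: C13H23ClFNO6.
DoU = (2C + 2 + N − H − X)/2 = (2·13 + 2 + 1 − 23 − 2)/2 = 4/2 = 2.
(Structurally: 0 ring(s) + 2 π bond(s) = 2.)

2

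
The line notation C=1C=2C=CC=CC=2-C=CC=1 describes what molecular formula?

C10H8

Heavy atoms from the SMILES: 10 C.
Implicit hydrogens by atom environment:
  8 × C (aromatic): 1 H each → 8
  2 × C (aromatic): no H
  Total hydrogens = 8.
Molecular formula: C10H8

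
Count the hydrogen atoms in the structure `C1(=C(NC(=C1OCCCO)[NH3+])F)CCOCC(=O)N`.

19

Hydrogens are implicit in SMILES; fill each atom to its normal valence:
  6 × C: 2 H each → 12
  4 × C (aromatic): no H
  3 × O: no H
  1 × C: no H
  1 × F: no H
  1 × N (charge +1): 3 H
  1 × N: 2 H
  1 × N (aromatic): 1 H
  1 × O: 1 H
  Total hydrogens = 19.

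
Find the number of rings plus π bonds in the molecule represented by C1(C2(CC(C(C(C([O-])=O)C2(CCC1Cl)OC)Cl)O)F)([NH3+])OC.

3

Molecular formula from the SMILES: C13H20Cl2FNO5.
DoU = (2C + 2 + N − H − X)/2 = (2·13 + 2 + 1 − 20 − 3)/2 = 6/2 = 3.
(Structurally: 2 ring(s) + 1 π bond(s) = 3.)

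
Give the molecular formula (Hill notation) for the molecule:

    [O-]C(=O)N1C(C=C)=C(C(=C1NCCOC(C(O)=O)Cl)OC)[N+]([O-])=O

Heavy atoms from the SMILES: 12 C, 1 Cl, 3 N, 8 O.
Implicit hydrogens by atom environment:
  5 × O: no H
  4 × C (aromatic): no H
  3 × C: 2 H each → 6
  2 × C: 1 H each → 2
  2 × C: no H
  2 × O (charge -1): no H
  1 × C: 3 H
  1 × Cl: no H
  1 × N: 1 H
  1 × N (aromatic): no H
  1 × N (charge +1): no H
  1 × O: 1 H
  Total hydrogens = 13.
Net charge -1.
Molecular formula: C12H13ClN3O8-

C12H13ClN3O8-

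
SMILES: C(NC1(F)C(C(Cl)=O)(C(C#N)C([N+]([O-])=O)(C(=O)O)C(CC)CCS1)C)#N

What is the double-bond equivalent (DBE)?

Molecular formula from the SMILES: C14H16ClFN4O5S.
DoU = (2C + 2 + N − H − X)/2 = (2·14 + 2 + 4 − 16 − 2)/2 = 16/2 = 8.
(Structurally: 1 ring(s) + 7 π bond(s) = 8.)

8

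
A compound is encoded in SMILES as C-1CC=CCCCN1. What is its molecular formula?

Heavy atoms from the SMILES: 7 C, 1 N.
Implicit hydrogens by atom environment:
  5 × C: 2 H each → 10
  2 × C: 1 H each → 2
  1 × N: 1 H
  Total hydrogens = 13.
Molecular formula: C7H13N

C7H13N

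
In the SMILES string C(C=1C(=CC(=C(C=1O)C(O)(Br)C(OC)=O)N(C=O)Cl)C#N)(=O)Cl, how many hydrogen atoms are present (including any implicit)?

7

Hydrogens are implicit in SMILES; fill each atom to its normal valence:
  5 × C (aromatic): no H
  4 × C: no H
  4 × O: no H
  2 × Cl: no H
  2 × N: no H
  2 × O: 1 H each → 2
  1 × Br: no H
  1 × C: 3 H
  1 × C (aromatic): 1 H
  1 × C: 1 H
  Total hydrogens = 7.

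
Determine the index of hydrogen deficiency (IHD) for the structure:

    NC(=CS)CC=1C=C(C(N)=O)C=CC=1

6

Molecular formula from the SMILES: C10H12N2OS.
DoU = (2C + 2 + N − H − X)/2 = (2·10 + 2 + 2 − 12 − 0)/2 = 12/2 = 6.
(Structurally: 1 ring(s) + 5 π bond(s) = 6.)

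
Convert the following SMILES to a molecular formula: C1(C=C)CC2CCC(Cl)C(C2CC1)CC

C14H23Cl

Heavy atoms from the SMILES: 14 C, 1 Cl.
Implicit hydrogens by atom environment:
  7 × C: 2 H each → 14
  6 × C: 1 H each → 6
  1 × C: 3 H
  1 × Cl: no H
  Total hydrogens = 23.
Molecular formula: C14H23Cl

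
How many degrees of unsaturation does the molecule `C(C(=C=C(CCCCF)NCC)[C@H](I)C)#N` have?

Molecular formula from the SMILES: C12H18FIN2.
DoU = (2C + 2 + N − H − X)/2 = (2·12 + 2 + 2 − 18 − 2)/2 = 8/2 = 4.
(Structurally: 0 ring(s) + 4 π bond(s) = 4.)

4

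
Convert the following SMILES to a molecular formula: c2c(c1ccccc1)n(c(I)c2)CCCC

Heavy atoms from the SMILES: 14 C, 1 I, 1 N.
Implicit hydrogens by atom environment:
  7 × C (aromatic): 1 H each → 7
  3 × C: 2 H each → 6
  3 × C (aromatic): no H
  1 × C: 3 H
  1 × I: no H
  1 × N (aromatic): no H
  Total hydrogens = 16.
Molecular formula: C14H16IN

C14H16IN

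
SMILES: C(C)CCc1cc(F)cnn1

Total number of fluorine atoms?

The symbol for fluorine appears 1 time in the SMILES.

1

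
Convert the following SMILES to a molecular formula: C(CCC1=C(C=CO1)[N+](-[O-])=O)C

C8H11NO3

Heavy atoms from the SMILES: 8 C, 1 N, 3 O.
Implicit hydrogens by atom environment:
  3 × C: 2 H each → 6
  2 × C (aromatic): 1 H each → 2
  2 × C (aromatic): no H
  1 × C: 3 H
  1 × N (charge +1): no H
  1 × O (aromatic): no H
  1 × O: no H
  1 × O (charge -1): no H
  Total hydrogens = 11.
Molecular formula: C8H11NO3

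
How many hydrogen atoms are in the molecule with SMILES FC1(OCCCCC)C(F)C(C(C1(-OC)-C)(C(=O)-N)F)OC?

24

Hydrogens are implicit in SMILES; fill each atom to its normal valence:
  4 × C: 3 H each → 12
  4 × C: 2 H each → 8
  4 × C: no H
  4 × O: no H
  3 × F: no H
  2 × C: 1 H each → 2
  1 × N: 2 H
  Total hydrogens = 24.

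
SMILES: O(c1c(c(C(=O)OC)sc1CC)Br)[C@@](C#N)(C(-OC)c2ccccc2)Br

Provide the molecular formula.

Heavy atoms from the SMILES: 2 Br, 18 C, 1 N, 4 O, 1 S.
Implicit hydrogens by atom environment:
  5 × C (aromatic): 1 H each → 5
  5 × C (aromatic): no H
  4 × O: no H
  3 × C: 3 H each → 9
  3 × C: no H
  2 × Br: no H
  1 × C: 2 H
  1 × C: 1 H
  1 × N: no H
  1 × S (aromatic): no H
  Total hydrogens = 17.
Molecular formula: C18H17Br2NO4S

C18H17Br2NO4S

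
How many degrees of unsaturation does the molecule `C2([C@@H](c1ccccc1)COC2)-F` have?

Molecular formula from the SMILES: C10H11FO.
DoU = (2C + 2 + N − H − X)/2 = (2·10 + 2 + 0 − 11 − 1)/2 = 10/2 = 5.
(Structurally: 2 ring(s) + 3 π bond(s) = 5.)

5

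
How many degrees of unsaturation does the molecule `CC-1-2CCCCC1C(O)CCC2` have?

2

Molecular formula from the SMILES: C11H20O.
DoU = (2C + 2 + N − H − X)/2 = (2·11 + 2 + 0 − 20 − 0)/2 = 4/2 = 2.
(Structurally: 2 ring(s) + 0 π bond(s) = 2.)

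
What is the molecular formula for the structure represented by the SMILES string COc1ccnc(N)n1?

Heavy atoms from the SMILES: 5 C, 3 N, 1 O.
Implicit hydrogens by atom environment:
  2 × C (aromatic): 1 H each → 2
  2 × C (aromatic): no H
  2 × N (aromatic): no H
  1 × C: 3 H
  1 × N: 2 H
  1 × O: no H
  Total hydrogens = 7.
Molecular formula: C5H7N3O

C5H7N3O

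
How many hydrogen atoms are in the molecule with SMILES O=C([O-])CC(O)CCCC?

Hydrogens are implicit in SMILES; fill each atom to its normal valence:
  4 × C: 2 H each → 8
  1 × C: 3 H
  1 × C: 1 H
  1 × C: no H
  1 × O: 1 H
  1 × O: no H
  1 × O (charge -1): no H
  Total hydrogens = 13.

13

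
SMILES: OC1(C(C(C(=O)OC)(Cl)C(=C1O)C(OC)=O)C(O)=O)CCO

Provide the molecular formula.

C12H15ClO9

Heavy atoms from the SMILES: 12 C, 1 Cl, 9 O.
Implicit hydrogens by atom environment:
  7 × C: no H
  5 × O: no H
  4 × O: 1 H each → 4
  2 × C: 3 H each → 6
  2 × C: 2 H each → 4
  1 × C: 1 H
  1 × Cl: no H
  Total hydrogens = 15.
Molecular formula: C12H15ClO9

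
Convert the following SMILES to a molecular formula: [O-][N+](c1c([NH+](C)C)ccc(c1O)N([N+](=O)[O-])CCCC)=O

Heavy atoms from the SMILES: 12 C, 4 N, 5 O.
Implicit hydrogens by atom environment:
  4 × C (aromatic): no H
  3 × C: 3 H each → 9
  3 × C: 2 H each → 6
  2 × C (aromatic): 1 H each → 2
  2 × N (charge +1): no H
  2 × O: no H
  2 × O (charge -1): no H
  1 × N (charge +1): 1 H
  1 × N: no H
  1 × O: 1 H
  Total hydrogens = 19.
Net charge +1.
Molecular formula: C12H19N4O5+

C12H19N4O5+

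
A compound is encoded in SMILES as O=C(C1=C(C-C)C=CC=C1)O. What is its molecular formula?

C9H10O2

Heavy atoms from the SMILES: 9 C, 2 O.
Implicit hydrogens by atom environment:
  4 × C (aromatic): 1 H each → 4
  2 × C (aromatic): no H
  1 × C: 3 H
  1 × C: 2 H
  1 × C: no H
  1 × O: 1 H
  1 × O: no H
  Total hydrogens = 10.
Molecular formula: C9H10O2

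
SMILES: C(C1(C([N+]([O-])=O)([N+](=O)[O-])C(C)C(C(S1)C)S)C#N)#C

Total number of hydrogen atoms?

11

Hydrogens are implicit in SMILES; fill each atom to its normal valence:
  4 × C: 1 H each → 4
  4 × C: no H
  2 × C: 3 H each → 6
  2 × N (charge +1): no H
  2 × O: no H
  2 × O (charge -1): no H
  1 × N: no H
  1 × S: 1 H
  1 × S: no H
  Total hydrogens = 11.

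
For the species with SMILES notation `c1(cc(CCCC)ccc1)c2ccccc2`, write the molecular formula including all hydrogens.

C16H18

Heavy atoms from the SMILES: 16 C.
Implicit hydrogens by atom environment:
  9 × C (aromatic): 1 H each → 9
  3 × C: 2 H each → 6
  3 × C (aromatic): no H
  1 × C: 3 H
  Total hydrogens = 18.
Molecular formula: C16H18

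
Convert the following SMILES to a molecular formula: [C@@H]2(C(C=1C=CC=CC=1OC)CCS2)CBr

Heavy atoms from the SMILES: 1 Br, 12 C, 1 O, 1 S.
Implicit hydrogens by atom environment:
  4 × C (aromatic): 1 H each → 4
  3 × C: 2 H each → 6
  2 × C: 1 H each → 2
  2 × C (aromatic): no H
  1 × Br: no H
  1 × C: 3 H
  1 × O: no H
  1 × S: no H
  Total hydrogens = 15.
Molecular formula: C12H15BrOS

C12H15BrOS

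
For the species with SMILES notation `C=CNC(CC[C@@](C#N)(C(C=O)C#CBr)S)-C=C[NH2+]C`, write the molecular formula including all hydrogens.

Heavy atoms from the SMILES: 1 Br, 14 C, 3 N, 1 O, 1 S.
Implicit hydrogens by atom environment:
  6 × C: 1 H each → 6
  4 × C: no H
  3 × C: 2 H each → 6
  1 × Br: no H
  1 × C: 3 H
  1 × N (charge +1): 2 H
  1 × N: 1 H
  1 × N: no H
  1 × O: no H
  1 × S: 1 H
  Total hydrogens = 19.
Net charge +1.
Molecular formula: C14H19BrN3OS+

C14H19BrN3OS+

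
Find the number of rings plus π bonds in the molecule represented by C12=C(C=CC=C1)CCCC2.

Molecular formula from the SMILES: C10H12.
DoU = (2C + 2 + N − H − X)/2 = (2·10 + 2 + 0 − 12 − 0)/2 = 10/2 = 5.
(Structurally: 2 ring(s) + 3 π bond(s) = 5.)

5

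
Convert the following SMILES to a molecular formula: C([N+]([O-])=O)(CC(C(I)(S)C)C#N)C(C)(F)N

Heavy atoms from the SMILES: 8 C, 1 F, 1 I, 3 N, 2 O, 1 S.
Implicit hydrogens by atom environment:
  3 × C: no H
  2 × C: 3 H each → 6
  2 × C: 1 H each → 2
  1 × C: 2 H
  1 × F: no H
  1 × I: no H
  1 × N: 2 H
  1 × N (charge +1): no H
  1 × N: no H
  1 × O: no H
  1 × O (charge -1): no H
  1 × S: 1 H
  Total hydrogens = 13.
Molecular formula: C8H13FIN3O2S

C8H13FIN3O2S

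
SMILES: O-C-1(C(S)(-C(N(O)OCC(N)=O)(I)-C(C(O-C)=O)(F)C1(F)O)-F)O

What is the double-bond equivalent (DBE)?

3

Molecular formula from the SMILES: C9H12F3IN2O8S.
DoU = (2C + 2 + N − H − X)/2 = (2·9 + 2 + 2 − 12 − 4)/2 = 6/2 = 3.
(Structurally: 1 ring(s) + 2 π bond(s) = 3.)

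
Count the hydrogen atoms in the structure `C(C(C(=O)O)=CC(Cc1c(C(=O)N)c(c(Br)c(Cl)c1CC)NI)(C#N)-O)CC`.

20

Hydrogens are implicit in SMILES; fill each atom to its normal valence:
  6 × C (aromatic): no H
  5 × C: no H
  4 × C: 2 H each → 8
  2 × C: 3 H each → 6
  2 × O: 1 H each → 2
  2 × O: no H
  1 × Br: no H
  1 × C: 1 H
  1 × Cl: no H
  1 × I: no H
  1 × N: 2 H
  1 × N: 1 H
  1 × N: no H
  Total hydrogens = 20.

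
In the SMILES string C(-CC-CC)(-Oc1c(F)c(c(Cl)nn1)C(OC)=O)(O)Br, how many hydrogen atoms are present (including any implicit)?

13

Hydrogens are implicit in SMILES; fill each atom to its normal valence:
  4 × C (aromatic): no H
  3 × C: 2 H each → 6
  3 × O: no H
  2 × C: 3 H each → 6
  2 × C: no H
  2 × N (aromatic): no H
  1 × Br: no H
  1 × Cl: no H
  1 × F: no H
  1 × O: 1 H
  Total hydrogens = 13.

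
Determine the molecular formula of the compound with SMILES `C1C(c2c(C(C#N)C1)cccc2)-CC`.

Heavy atoms from the SMILES: 13 C, 1 N.
Implicit hydrogens by atom environment:
  4 × C (aromatic): 1 H each → 4
  3 × C: 2 H each → 6
  2 × C: 1 H each → 2
  2 × C (aromatic): no H
  1 × C: 3 H
  1 × C: no H
  1 × N: no H
  Total hydrogens = 15.
Molecular formula: C13H15N

C13H15N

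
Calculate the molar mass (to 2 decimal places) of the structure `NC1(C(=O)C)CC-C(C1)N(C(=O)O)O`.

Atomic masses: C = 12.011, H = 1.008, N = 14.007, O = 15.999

202.21

Molecular formula: C8H14N2O4.
M = 8×12.011 + 14×1.008 + 2×14.007 + 4×15.999 = 202.21 g/mol.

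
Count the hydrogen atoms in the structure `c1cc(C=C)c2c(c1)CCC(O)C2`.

Hydrogens are implicit in SMILES; fill each atom to its normal valence:
  4 × C: 2 H each → 8
  3 × C (aromatic): 1 H each → 3
  3 × C (aromatic): no H
  2 × C: 1 H each → 2
  1 × O: 1 H
  Total hydrogens = 14.

14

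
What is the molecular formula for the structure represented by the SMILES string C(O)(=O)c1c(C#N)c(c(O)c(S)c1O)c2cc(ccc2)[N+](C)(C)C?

Heavy atoms from the SMILES: 17 C, 2 N, 4 O, 1 S.
Implicit hydrogens by atom environment:
  8 × C (aromatic): no H
  4 × C (aromatic): 1 H each → 4
  3 × C: 3 H each → 9
  3 × O: 1 H each → 3
  2 × C: no H
  1 × N: no H
  1 × N (charge +1): no H
  1 × O: no H
  1 × S: 1 H
  Total hydrogens = 17.
Net charge +1.
Molecular formula: C17H17N2O4S+

C17H17N2O4S+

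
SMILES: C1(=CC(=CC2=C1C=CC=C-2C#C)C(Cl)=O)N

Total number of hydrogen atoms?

8

Hydrogens are implicit in SMILES; fill each atom to its normal valence:
  5 × C (aromatic): 1 H each → 5
  5 × C (aromatic): no H
  2 × C: no H
  1 × C: 1 H
  1 × Cl: no H
  1 × N: 2 H
  1 × O: no H
  Total hydrogens = 8.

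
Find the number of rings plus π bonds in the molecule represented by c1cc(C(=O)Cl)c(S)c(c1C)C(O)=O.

Molecular formula from the SMILES: C9H7ClO3S.
DoU = (2C + 2 + N − H − X)/2 = (2·9 + 2 + 0 − 7 − 1)/2 = 12/2 = 6.
(Structurally: 1 ring(s) + 5 π bond(s) = 6.)

6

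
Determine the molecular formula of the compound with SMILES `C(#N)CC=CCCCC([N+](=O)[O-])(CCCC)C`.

Heavy atoms from the SMILES: 13 C, 2 N, 2 O.
Implicit hydrogens by atom environment:
  7 × C: 2 H each → 14
  2 × C: 3 H each → 6
  2 × C: 1 H each → 2
  2 × C: no H
  1 × N (charge +1): no H
  1 × N: no H
  1 × O: no H
  1 × O (charge -1): no H
  Total hydrogens = 22.
Molecular formula: C13H22N2O2

C13H22N2O2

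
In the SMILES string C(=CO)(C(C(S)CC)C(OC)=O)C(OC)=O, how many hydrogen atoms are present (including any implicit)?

Hydrogens are implicit in SMILES; fill each atom to its normal valence:
  4 × O: no H
  3 × C: 3 H each → 9
  3 × C: 1 H each → 3
  3 × C: no H
  1 × C: 2 H
  1 × O: 1 H
  1 × S: 1 H
  Total hydrogens = 16.

16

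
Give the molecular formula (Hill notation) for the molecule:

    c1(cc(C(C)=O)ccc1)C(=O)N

Heavy atoms from the SMILES: 9 C, 1 N, 2 O.
Implicit hydrogens by atom environment:
  4 × C (aromatic): 1 H each → 4
  2 × C (aromatic): no H
  2 × C: no H
  2 × O: no H
  1 × C: 3 H
  1 × N: 2 H
  Total hydrogens = 9.
Molecular formula: C9H9NO2

C9H9NO2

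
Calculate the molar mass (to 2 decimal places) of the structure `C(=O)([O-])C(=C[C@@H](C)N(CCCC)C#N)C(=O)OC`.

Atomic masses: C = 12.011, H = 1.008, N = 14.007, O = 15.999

253.28

Molecular formula: C12H17N2O4-.
M = 12×12.011 + 17×1.008 + 2×14.007 + 4×15.999 = 253.28 g/mol.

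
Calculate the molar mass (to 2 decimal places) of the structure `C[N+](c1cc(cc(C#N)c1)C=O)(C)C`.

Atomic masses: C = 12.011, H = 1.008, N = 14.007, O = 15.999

189.24

Molecular formula: C11H13N2O+.
M = 11×12.011 + 13×1.008 + 2×14.007 + 1×15.999 = 189.24 g/mol.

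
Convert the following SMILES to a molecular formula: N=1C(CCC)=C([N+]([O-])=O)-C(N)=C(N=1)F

Heavy atoms from the SMILES: 7 C, 1 F, 4 N, 2 O.
Implicit hydrogens by atom environment:
  4 × C (aromatic): no H
  2 × C: 2 H each → 4
  2 × N (aromatic): no H
  1 × C: 3 H
  1 × F: no H
  1 × N: 2 H
  1 × N (charge +1): no H
  1 × O: no H
  1 × O (charge -1): no H
  Total hydrogens = 9.
Molecular formula: C7H9FN4O2

C7H9FN4O2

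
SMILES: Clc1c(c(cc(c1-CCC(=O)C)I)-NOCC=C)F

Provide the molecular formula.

Heavy atoms from the SMILES: 13 C, 1 Cl, 1 F, 1 I, 1 N, 2 O.
Implicit hydrogens by atom environment:
  5 × C (aromatic): no H
  4 × C: 2 H each → 8
  2 × O: no H
  1 × C: 3 H
  1 × C (aromatic): 1 H
  1 × C: 1 H
  1 × C: no H
  1 × Cl: no H
  1 × F: no H
  1 × I: no H
  1 × N: 1 H
  Total hydrogens = 14.
Molecular formula: C13H14ClFINO2

C13H14ClFINO2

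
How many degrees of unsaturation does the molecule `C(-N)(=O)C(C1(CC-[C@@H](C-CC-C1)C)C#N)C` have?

4

Molecular formula from the SMILES: C13H22N2O.
DoU = (2C + 2 + N − H − X)/2 = (2·13 + 2 + 2 − 22 − 0)/2 = 8/2 = 4.
(Structurally: 1 ring(s) + 3 π bond(s) = 4.)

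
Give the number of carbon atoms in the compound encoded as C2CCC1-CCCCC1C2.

The symbol for carbon appears 10 times in the SMILES.

10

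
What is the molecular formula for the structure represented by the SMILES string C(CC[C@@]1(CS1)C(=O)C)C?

Heavy atoms from the SMILES: 8 C, 1 O, 1 S.
Implicit hydrogens by atom environment:
  4 × C: 2 H each → 8
  2 × C: 3 H each → 6
  2 × C: no H
  1 × O: no H
  1 × S: no H
  Total hydrogens = 14.
Molecular formula: C8H14OS

C8H14OS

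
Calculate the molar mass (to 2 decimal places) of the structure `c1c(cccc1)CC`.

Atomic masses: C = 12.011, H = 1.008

Molecular formula: C8H10.
M = 8×12.011 + 10×1.008 = 106.17 g/mol.

106.17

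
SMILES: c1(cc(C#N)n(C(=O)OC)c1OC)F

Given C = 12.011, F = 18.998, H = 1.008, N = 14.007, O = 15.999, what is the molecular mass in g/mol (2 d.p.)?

198.15

Molecular formula: C8H7FN2O3.
M = 8×12.011 + 1×18.998 + 7×1.008 + 2×14.007 + 3×15.999 = 198.15 g/mol.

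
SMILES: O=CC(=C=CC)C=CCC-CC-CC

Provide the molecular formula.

Heavy atoms from the SMILES: 13 C, 1 O.
Implicit hydrogens by atom environment:
  5 × C: 2 H each → 10
  4 × C: 1 H each → 4
  2 × C: 3 H each → 6
  2 × C: no H
  1 × O: no H
  Total hydrogens = 20.
Molecular formula: C13H20O

C13H20O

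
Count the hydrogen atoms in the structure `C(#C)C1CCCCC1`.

12

Hydrogens are implicit in SMILES; fill each atom to its normal valence:
  5 × C: 2 H each → 10
  2 × C: 1 H each → 2
  1 × C: no H
  Total hydrogens = 12.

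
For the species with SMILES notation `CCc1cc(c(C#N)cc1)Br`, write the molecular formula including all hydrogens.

Heavy atoms from the SMILES: 1 Br, 9 C, 1 N.
Implicit hydrogens by atom environment:
  3 × C (aromatic): 1 H each → 3
  3 × C (aromatic): no H
  1 × Br: no H
  1 × C: 3 H
  1 × C: 2 H
  1 × C: no H
  1 × N: no H
  Total hydrogens = 8.
Molecular formula: C9H8BrN

C9H8BrN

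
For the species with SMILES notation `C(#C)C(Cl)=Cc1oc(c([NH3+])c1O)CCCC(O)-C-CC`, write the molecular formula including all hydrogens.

Heavy atoms from the SMILES: 15 C, 1 Cl, 1 N, 3 O.
Implicit hydrogens by atom environment:
  5 × C: 2 H each → 10
  4 × C (aromatic): no H
  3 × C: 1 H each → 3
  2 × C: no H
  2 × O: 1 H each → 2
  1 × C: 3 H
  1 × Cl: no H
  1 × N (charge +1): 3 H
  1 × O (aromatic): no H
  Total hydrogens = 21.
Net charge +1.
Molecular formula: C15H21ClNO3+

C15H21ClNO3+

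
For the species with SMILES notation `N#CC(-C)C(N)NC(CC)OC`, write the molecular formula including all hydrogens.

Heavy atoms from the SMILES: 8 C, 3 N, 1 O.
Implicit hydrogens by atom environment:
  3 × C: 3 H each → 9
  3 × C: 1 H each → 3
  1 × C: 2 H
  1 × C: no H
  1 × N: 2 H
  1 × N: 1 H
  1 × N: no H
  1 × O: no H
  Total hydrogens = 17.
Molecular formula: C8H17N3O

C8H17N3O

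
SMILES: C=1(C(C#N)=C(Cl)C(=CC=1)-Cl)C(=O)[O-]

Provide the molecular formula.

Heavy atoms from the SMILES: 8 C, 2 Cl, 1 N, 2 O.
Implicit hydrogens by atom environment:
  4 × C (aromatic): no H
  2 × C (aromatic): 1 H each → 2
  2 × C: no H
  2 × Cl: no H
  1 × N: no H
  1 × O: no H
  1 × O (charge -1): no H
  Total hydrogens = 2.
Net charge -1.
Molecular formula: C8H2Cl2NO2-

C8H2Cl2NO2-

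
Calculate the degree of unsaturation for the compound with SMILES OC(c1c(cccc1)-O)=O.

5

Molecular formula from the SMILES: C7H6O3.
DoU = (2C + 2 + N − H − X)/2 = (2·7 + 2 + 0 − 6 − 0)/2 = 10/2 = 5.
(Structurally: 1 ring(s) + 4 π bond(s) = 5.)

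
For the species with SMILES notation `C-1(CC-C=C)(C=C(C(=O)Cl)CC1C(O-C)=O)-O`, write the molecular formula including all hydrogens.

C12H15ClO4

Heavy atoms from the SMILES: 12 C, 1 Cl, 4 O.
Implicit hydrogens by atom environment:
  4 × C: 2 H each → 8
  4 × C: no H
  3 × C: 1 H each → 3
  3 × O: no H
  1 × C: 3 H
  1 × Cl: no H
  1 × O: 1 H
  Total hydrogens = 15.
Molecular formula: C12H15ClO4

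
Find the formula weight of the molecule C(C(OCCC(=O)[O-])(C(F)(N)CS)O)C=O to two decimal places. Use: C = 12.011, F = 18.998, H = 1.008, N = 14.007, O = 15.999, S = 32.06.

254.25

Molecular formula: C8H13FNO5S-.
M = 8×12.011 + 1×18.998 + 13×1.008 + 1×14.007 + 5×15.999 + 1×32.06 = 254.25 g/mol.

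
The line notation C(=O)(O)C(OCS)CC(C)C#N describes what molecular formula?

Heavy atoms from the SMILES: 7 C, 1 N, 3 O, 1 S.
Implicit hydrogens by atom environment:
  2 × C: 2 H each → 4
  2 × C: 1 H each → 2
  2 × C: no H
  2 × O: no H
  1 × C: 3 H
  1 × N: no H
  1 × O: 1 H
  1 × S: 1 H
  Total hydrogens = 11.
Molecular formula: C7H11NO3S

C7H11NO3S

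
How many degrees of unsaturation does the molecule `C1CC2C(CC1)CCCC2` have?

Molecular formula from the SMILES: C10H18.
DoU = (2C + 2 + N − H − X)/2 = (2·10 + 2 + 0 − 18 − 0)/2 = 4/2 = 2.
(Structurally: 2 ring(s) + 0 π bond(s) = 2.)

2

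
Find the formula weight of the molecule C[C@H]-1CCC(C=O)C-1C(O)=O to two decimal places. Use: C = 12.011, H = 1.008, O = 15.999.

156.18

Molecular formula: C8H12O3.
M = 8×12.011 + 12×1.008 + 3×15.999 = 156.18 g/mol.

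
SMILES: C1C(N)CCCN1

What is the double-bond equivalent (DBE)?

Molecular formula from the SMILES: C5H12N2.
DoU = (2C + 2 + N − H − X)/2 = (2·5 + 2 + 2 − 12 − 0)/2 = 2/2 = 1.
(Structurally: 1 ring(s) + 0 π bond(s) = 1.)

1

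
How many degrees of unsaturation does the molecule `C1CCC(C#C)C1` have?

3

Molecular formula from the SMILES: C7H10.
DoU = (2C + 2 + N − H − X)/2 = (2·7 + 2 + 0 − 10 − 0)/2 = 6/2 = 3.
(Structurally: 1 ring(s) + 2 π bond(s) = 3.)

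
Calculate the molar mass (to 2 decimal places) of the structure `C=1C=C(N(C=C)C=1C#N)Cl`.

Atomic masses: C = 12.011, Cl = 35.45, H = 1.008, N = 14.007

Molecular formula: C7H5ClN2.
M = 7×12.011 + 1×35.45 + 5×1.008 + 2×14.007 = 152.58 g/mol.

152.58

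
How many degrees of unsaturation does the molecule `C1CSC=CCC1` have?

Molecular formula from the SMILES: C6H10S.
DoU = (2C + 2 + N − H − X)/2 = (2·6 + 2 + 0 − 10 − 0)/2 = 4/2 = 2.
(Structurally: 1 ring(s) + 1 π bond(s) = 2.)

2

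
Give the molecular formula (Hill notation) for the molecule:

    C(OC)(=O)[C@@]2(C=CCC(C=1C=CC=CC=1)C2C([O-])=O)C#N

C16H14NO4-

Heavy atoms from the SMILES: 16 C, 1 N, 4 O.
Implicit hydrogens by atom environment:
  5 × C (aromatic): 1 H each → 5
  4 × C: 1 H each → 4
  4 × C: no H
  3 × O: no H
  1 × C: 3 H
  1 × C: 2 H
  1 × C (aromatic): no H
  1 × N: no H
  1 × O (charge -1): no H
  Total hydrogens = 14.
Net charge -1.
Molecular formula: C16H14NO4-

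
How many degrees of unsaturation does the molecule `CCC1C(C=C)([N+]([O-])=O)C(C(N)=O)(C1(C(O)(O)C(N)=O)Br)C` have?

5

Molecular formula from the SMILES: C12H18BrN3O6.
DoU = (2C + 2 + N − H − X)/2 = (2·12 + 2 + 3 − 18 − 1)/2 = 10/2 = 5.
(Structurally: 1 ring(s) + 4 π bond(s) = 5.)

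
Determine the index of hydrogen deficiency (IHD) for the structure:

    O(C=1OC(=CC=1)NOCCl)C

Molecular formula from the SMILES: C6H8ClNO3.
DoU = (2C + 2 + N − H − X)/2 = (2·6 + 2 + 1 − 8 − 1)/2 = 6/2 = 3.
(Structurally: 1 ring(s) + 2 π bond(s) = 3.)

3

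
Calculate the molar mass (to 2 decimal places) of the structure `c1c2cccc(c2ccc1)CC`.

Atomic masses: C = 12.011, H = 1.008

Molecular formula: C12H12.
M = 12×12.011 + 12×1.008 = 156.23 g/mol.

156.23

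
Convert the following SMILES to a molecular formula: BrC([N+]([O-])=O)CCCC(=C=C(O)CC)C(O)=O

Heavy atoms from the SMILES: 1 Br, 10 C, 1 N, 5 O.
Implicit hydrogens by atom environment:
  4 × C: 2 H each → 8
  4 × C: no H
  2 × O: 1 H each → 2
  2 × O: no H
  1 × Br: no H
  1 × C: 3 H
  1 × C: 1 H
  1 × N (charge +1): no H
  1 × O (charge -1): no H
  Total hydrogens = 14.
Molecular formula: C10H14BrNO5

C10H14BrNO5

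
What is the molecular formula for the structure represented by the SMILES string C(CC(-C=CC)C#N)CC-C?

Heavy atoms from the SMILES: 10 C, 1 N.
Implicit hydrogens by atom environment:
  4 × C: 2 H each → 8
  3 × C: 1 H each → 3
  2 × C: 3 H each → 6
  1 × C: no H
  1 × N: no H
  Total hydrogens = 17.
Molecular formula: C10H17N

C10H17N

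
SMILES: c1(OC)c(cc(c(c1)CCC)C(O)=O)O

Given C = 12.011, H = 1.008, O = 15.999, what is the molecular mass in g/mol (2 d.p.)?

210.23

Molecular formula: C11H14O4.
M = 11×12.011 + 14×1.008 + 4×15.999 = 210.23 g/mol.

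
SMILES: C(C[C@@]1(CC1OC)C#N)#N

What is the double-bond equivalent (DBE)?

Molecular formula from the SMILES: C7H8N2O.
DoU = (2C + 2 + N − H − X)/2 = (2·7 + 2 + 2 − 8 − 0)/2 = 10/2 = 5.
(Structurally: 1 ring(s) + 4 π bond(s) = 5.)

5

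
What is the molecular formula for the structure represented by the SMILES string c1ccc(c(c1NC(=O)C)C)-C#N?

C10H10N2O

Heavy atoms from the SMILES: 10 C, 2 N, 1 O.
Implicit hydrogens by atom environment:
  3 × C (aromatic): 1 H each → 3
  3 × C (aromatic): no H
  2 × C: 3 H each → 6
  2 × C: no H
  1 × N: 1 H
  1 × N: no H
  1 × O: no H
  Total hydrogens = 10.
Molecular formula: C10H10N2O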